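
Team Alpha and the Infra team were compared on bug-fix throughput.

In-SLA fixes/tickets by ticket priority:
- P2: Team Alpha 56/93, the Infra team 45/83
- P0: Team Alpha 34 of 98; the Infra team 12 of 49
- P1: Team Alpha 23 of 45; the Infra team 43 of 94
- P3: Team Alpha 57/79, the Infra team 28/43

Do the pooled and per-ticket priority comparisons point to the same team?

P2: Team Alpha 56/93 = 60.2%, the Infra team 45/83 = 54.2% → Team Alpha
P0: Team Alpha 34/98 = 34.7%, the Infra team 12/49 = 24.5% → Team Alpha
P1: Team Alpha 23/45 = 51.1%, the Infra team 43/94 = 45.7% → Team Alpha
P3: Team Alpha 57/79 = 72.2%, the Infra team 28/43 = 65.1% → Team Alpha
Overall: Team Alpha 170/315 = 54.0%, the Infra team 128/269 = 47.6% → Team Alpha
Team Alpha wins overall and in every ticket group — no reversal.

Yes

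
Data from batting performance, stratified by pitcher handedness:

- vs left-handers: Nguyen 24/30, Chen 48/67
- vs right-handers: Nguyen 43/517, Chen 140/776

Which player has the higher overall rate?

Chen

Vs left-handers: Nguyen 24/30 = 80.0%, Chen 48/67 = 71.6% → Nguyen
Vs right-handers: Nguyen 43/517 = 8.3%, Chen 140/776 = 18.0% → Chen
Overall: Nguyen 67/547 = 12.2%, Chen 188/843 = 22.3% → Chen
(Neither sweeps every pitcher group, but Chen has the higher pooled rate.)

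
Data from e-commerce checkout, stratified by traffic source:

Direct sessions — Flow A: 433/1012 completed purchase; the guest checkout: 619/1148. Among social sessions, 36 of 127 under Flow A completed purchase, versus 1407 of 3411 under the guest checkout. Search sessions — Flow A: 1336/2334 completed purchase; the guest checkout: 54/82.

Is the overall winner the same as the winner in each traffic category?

No

Direct: Flow A 433/1012 = 42.8%, the guest checkout 619/1148 = 53.9% → the guest checkout
Social: Flow A 36/127 = 28.3%, the guest checkout 1407/3411 = 41.2% → the guest checkout
Search: Flow A 1336/2334 = 57.2%, the guest checkout 54/82 = 65.9% → the guest checkout
Overall: Flow A 1805/3473 = 52.0%, the guest checkout 2080/4641 = 44.8% → Flow A
The guest checkout wins each traffic group but Flow A wins overall — the comparison reverses. The guest checkout's sessions skew toward social, which has a lower base rate.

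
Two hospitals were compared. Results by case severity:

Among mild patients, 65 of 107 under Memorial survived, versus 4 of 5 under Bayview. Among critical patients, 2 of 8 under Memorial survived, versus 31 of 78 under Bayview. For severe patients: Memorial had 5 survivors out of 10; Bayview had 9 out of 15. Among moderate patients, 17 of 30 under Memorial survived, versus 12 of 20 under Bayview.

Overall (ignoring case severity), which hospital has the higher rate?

Mild: Memorial 65/107 = 60.7%, Bayview 4/5 = 80.0% → Bayview
Critical: Memorial 2/8 = 25.0%, Bayview 31/78 = 39.7% → Bayview
Severe: Memorial 5/10 = 50.0%, Bayview 9/15 = 60.0% → Bayview
Moderate: Memorial 17/30 = 56.7%, Bayview 12/20 = 60.0% → Bayview
Overall: Memorial 89/155 = 57.4%, Bayview 56/118 = 47.5% → Memorial
(Bayview wins every case group but Memorial wins overall — Bayview's patients skew toward the low-rate critical group.)

Memorial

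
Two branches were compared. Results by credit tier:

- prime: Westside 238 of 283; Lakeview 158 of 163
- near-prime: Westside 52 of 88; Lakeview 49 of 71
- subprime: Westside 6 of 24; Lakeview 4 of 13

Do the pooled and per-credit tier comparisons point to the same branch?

Yes

Prime: Westside 238/283 = 84.1%, Lakeview 158/163 = 96.9% → Lakeview
Near-prime: Westside 52/88 = 59.1%, Lakeview 49/71 = 69.0% → Lakeview
Subprime: Westside 6/24 = 25.0%, Lakeview 4/13 = 30.8% → Lakeview
Overall: Westside 296/395 = 74.9%, Lakeview 211/247 = 85.4% → Lakeview
Lakeview wins overall and in every credit group — no reversal.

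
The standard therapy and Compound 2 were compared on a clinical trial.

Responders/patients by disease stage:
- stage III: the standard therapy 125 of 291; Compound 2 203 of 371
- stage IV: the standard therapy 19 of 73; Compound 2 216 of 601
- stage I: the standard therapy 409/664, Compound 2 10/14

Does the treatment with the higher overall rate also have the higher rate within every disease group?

No

Stage III: the standard therapy 125/291 = 43.0%, Compound 2 203/371 = 54.7% → Compound 2
Stage IV: the standard therapy 19/73 = 26.0%, Compound 2 216/601 = 35.9% → Compound 2
Stage I: the standard therapy 409/664 = 61.6%, Compound 2 10/14 = 71.4% → Compound 2
Overall: the standard therapy 553/1028 = 53.8%, Compound 2 429/986 = 43.5% → the standard therapy
Compound 2 wins each disease group but the standard therapy wins overall — the comparison reverses. Compound 2's patients skew toward stage IV, which has a lower base rate.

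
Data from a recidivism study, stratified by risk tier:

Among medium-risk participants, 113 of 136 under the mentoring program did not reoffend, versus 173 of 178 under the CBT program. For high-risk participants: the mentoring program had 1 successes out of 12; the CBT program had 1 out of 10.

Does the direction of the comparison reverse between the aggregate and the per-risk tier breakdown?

No

Medium-risk: the mentoring program 113/136 = 83.1%, the CBT program 173/178 = 97.2% → the CBT program
High-risk: the mentoring program 1/12 = 8.3%, the CBT program 1/10 = 10.0% → the CBT program
Overall: the mentoring program 114/148 = 77.0%, the CBT program 174/188 = 92.6% → the CBT program
The CBT program wins overall and in every risk group — no reversal.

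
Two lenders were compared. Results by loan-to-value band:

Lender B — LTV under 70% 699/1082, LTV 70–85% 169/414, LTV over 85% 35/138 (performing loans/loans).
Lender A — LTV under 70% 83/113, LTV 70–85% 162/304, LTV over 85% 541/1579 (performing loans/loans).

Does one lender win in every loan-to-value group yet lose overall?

LTV under 70%: Lender B 699/1082 = 64.6%, Lender A 83/113 = 73.5% → Lender A
LTV 70–85%: Lender B 169/414 = 40.8%, Lender A 162/304 = 53.3% → Lender A
LTV over 85%: Lender B 35/138 = 25.4%, Lender A 541/1579 = 34.3% → Lender A
Overall: Lender B 903/1634 = 55.3%, Lender A 786/1996 = 39.4% → Lender B
Lender A wins each loan-to-value group but Lender B wins overall — the comparison reverses. Lender A's loans skew toward LTV over 85%, which has a lower base rate.

Yes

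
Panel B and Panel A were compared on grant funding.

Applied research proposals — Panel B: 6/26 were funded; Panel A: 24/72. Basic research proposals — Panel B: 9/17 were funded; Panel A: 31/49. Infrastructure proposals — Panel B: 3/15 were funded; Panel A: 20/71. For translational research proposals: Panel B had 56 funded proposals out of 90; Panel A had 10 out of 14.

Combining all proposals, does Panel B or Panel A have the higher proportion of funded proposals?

Applied research: Panel B 6/26 = 23.1%, Panel A 24/72 = 33.3% → Panel A
Basic research: Panel B 9/17 = 52.9%, Panel A 31/49 = 63.3% → Panel A
Infrastructure: Panel B 3/15 = 20.0%, Panel A 20/71 = 28.2% → Panel A
Translational research: Panel B 56/90 = 62.2%, Panel A 10/14 = 71.4% → Panel A
Overall: Panel B 74/148 = 50.0%, Panel A 85/206 = 41.3% → Panel B
(Panel A wins every proposal group but Panel B wins overall — Panel A's proposals skew toward the low-rate infrastructure group.)

Panel B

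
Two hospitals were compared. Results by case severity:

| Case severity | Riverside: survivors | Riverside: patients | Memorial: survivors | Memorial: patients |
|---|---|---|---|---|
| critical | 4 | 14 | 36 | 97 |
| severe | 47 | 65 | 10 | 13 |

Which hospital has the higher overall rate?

Riverside

Critical: Riverside 4/14 = 28.6%, Memorial 36/97 = 37.1% → Memorial
Severe: Riverside 47/65 = 72.3%, Memorial 10/13 = 76.9% → Memorial
Overall: Riverside 51/79 = 64.6%, Memorial 46/110 = 41.8% → Riverside
(Memorial wins every case group but Riverside wins overall — Memorial's patients skew toward the low-rate critical group.)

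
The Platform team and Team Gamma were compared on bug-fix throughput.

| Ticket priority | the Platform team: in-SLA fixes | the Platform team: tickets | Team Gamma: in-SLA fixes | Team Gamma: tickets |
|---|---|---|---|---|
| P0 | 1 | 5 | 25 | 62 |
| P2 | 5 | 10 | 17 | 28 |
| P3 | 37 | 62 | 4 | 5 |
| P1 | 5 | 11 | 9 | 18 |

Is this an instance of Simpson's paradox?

Yes

P0: the Platform team 1/5 = 20.0%, Team Gamma 25/62 = 40.3% → Team Gamma
P2: the Platform team 5/10 = 50.0%, Team Gamma 17/28 = 60.7% → Team Gamma
P3: the Platform team 37/62 = 59.7%, Team Gamma 4/5 = 80.0% → Team Gamma
P1: the Platform team 5/11 = 45.5%, Team Gamma 9/18 = 50.0% → Team Gamma
Overall: the Platform team 48/88 = 54.5%, Team Gamma 55/113 = 48.7% → the Platform team
Team Gamma wins each ticket group but the Platform team wins overall — the comparison reverses. Team Gamma's tickets skew toward P0, which has a lower base rate.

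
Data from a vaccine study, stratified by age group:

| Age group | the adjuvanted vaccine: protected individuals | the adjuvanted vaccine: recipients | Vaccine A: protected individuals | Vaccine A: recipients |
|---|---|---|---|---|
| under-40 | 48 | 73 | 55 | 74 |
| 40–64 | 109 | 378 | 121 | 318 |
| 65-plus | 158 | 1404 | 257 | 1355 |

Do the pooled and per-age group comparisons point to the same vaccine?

Yes

Under-40: the adjuvanted vaccine 48/73 = 65.8%, Vaccine A 55/74 = 74.3% → Vaccine A
40–64: the adjuvanted vaccine 109/378 = 28.8%, Vaccine A 121/318 = 38.1% → Vaccine A
65-plus: the adjuvanted vaccine 158/1404 = 11.3%, Vaccine A 257/1355 = 19.0% → Vaccine A
Overall: the adjuvanted vaccine 315/1855 = 17.0%, Vaccine A 433/1747 = 24.8% → Vaccine A
Vaccine A wins overall and in every age group — no reversal.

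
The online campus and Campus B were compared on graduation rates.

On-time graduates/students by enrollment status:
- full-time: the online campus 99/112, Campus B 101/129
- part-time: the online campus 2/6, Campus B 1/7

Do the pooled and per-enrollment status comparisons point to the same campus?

Full-time: the online campus 99/112 = 88.4%, Campus B 101/129 = 78.3% → the online campus
Part-time: the online campus 2/6 = 33.3%, Campus B 1/7 = 14.3% → the online campus
Overall: the online campus 101/118 = 85.6%, Campus B 102/136 = 75.0% → the online campus
The online campus wins overall and in every enrollment group — no reversal.

Yes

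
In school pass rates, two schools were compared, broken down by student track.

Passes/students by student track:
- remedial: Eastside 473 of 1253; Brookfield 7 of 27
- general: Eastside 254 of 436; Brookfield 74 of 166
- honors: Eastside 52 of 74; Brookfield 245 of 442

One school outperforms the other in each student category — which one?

Remedial: Eastside 473/1253 = 37.7%, Brookfield 7/27 = 25.9% → Eastside
General: Eastside 254/436 = 58.3%, Brookfield 74/166 = 44.6% → Eastside
Honors: Eastside 52/74 = 70.3%, Brookfield 245/442 = 55.4% → Eastside
Eastside has the higher rate in all 3 groups.

Eastside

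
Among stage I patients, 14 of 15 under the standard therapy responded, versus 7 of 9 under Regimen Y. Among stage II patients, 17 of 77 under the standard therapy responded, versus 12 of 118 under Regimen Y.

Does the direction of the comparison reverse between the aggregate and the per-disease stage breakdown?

Stage I: the standard therapy 14/15 = 93.3%, Regimen Y 7/9 = 77.8% → the standard therapy
Stage II: the standard therapy 17/77 = 22.1%, Regimen Y 12/118 = 10.2% → the standard therapy
Overall: the standard therapy 31/92 = 33.7%, Regimen Y 19/127 = 15.0% → the standard therapy
The standard therapy wins overall and in every disease group — no reversal.

No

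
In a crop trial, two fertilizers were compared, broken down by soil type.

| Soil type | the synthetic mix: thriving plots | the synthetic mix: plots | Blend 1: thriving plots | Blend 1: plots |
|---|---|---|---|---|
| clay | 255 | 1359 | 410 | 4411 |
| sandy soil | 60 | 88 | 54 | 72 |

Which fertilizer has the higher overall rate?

Clay: the synthetic mix 255/1359 = 18.8%, Blend 1 410/4411 = 9.3% → the synthetic mix
Sandy soil: the synthetic mix 60/88 = 68.2%, Blend 1 54/72 = 75.0% → Blend 1
Overall: the synthetic mix 315/1447 = 21.8%, Blend 1 464/4483 = 10.4% → the synthetic mix
(Neither sweeps every soil group, but the synthetic mix has the higher pooled rate.)

the synthetic mix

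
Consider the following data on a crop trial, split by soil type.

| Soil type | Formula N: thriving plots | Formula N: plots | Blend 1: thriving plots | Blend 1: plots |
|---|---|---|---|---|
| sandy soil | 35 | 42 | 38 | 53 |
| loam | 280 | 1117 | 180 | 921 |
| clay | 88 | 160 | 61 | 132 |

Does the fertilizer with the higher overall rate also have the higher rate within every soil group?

Yes

Sandy soil: Formula N 35/42 = 83.3%, Blend 1 38/53 = 71.7% → Formula N
Loam: Formula N 280/1117 = 25.1%, Blend 1 180/921 = 19.5% → Formula N
Clay: Formula N 88/160 = 55.0%, Blend 1 61/132 = 46.2% → Formula N
Overall: Formula N 403/1319 = 30.6%, Blend 1 279/1106 = 25.2% → Formula N
Formula N wins overall and in every soil group — no reversal.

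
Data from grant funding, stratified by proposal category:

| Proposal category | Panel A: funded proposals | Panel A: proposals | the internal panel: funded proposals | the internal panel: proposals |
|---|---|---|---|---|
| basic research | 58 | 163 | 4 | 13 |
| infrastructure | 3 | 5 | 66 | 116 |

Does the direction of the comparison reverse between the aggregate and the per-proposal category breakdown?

Yes

Basic research: Panel A 58/163 = 35.6%, the internal panel 4/13 = 30.8% → Panel A
Infrastructure: Panel A 3/5 = 60.0%, the internal panel 66/116 = 56.9% → Panel A
Overall: Panel A 61/168 = 36.3%, the internal panel 70/129 = 54.3% → the internal panel
Panel A wins each proposal group but the internal panel wins overall — the comparison reverses. Panel A's proposals skew toward basic research, which has a lower base rate.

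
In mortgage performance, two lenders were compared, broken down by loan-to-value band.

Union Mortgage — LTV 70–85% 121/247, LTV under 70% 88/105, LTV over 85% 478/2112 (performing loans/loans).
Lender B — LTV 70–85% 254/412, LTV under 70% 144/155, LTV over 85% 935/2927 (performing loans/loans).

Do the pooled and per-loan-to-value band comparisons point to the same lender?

LTV 70–85%: Union Mortgage 121/247 = 49.0%, Lender B 254/412 = 61.7% → Lender B
LTV under 70%: Union Mortgage 88/105 = 83.8%, Lender B 144/155 = 92.9% → Lender B
LTV over 85%: Union Mortgage 478/2112 = 22.6%, Lender B 935/2927 = 31.9% → Lender B
Overall: Union Mortgage 687/2464 = 27.9%, Lender B 1333/3494 = 38.2% → Lender B
Lender B wins overall and in every loan-to-value group — no reversal.

Yes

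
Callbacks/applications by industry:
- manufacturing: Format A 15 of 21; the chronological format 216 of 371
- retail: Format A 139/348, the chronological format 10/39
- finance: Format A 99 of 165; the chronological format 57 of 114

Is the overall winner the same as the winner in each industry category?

No

Manufacturing: Format A 15/21 = 71.4%, the chronological format 216/371 = 58.2% → Format A
Retail: Format A 139/348 = 39.9%, the chronological format 10/39 = 25.6% → Format A
Finance: Format A 99/165 = 60.0%, the chronological format 57/114 = 50.0% → Format A
Overall: Format A 253/534 = 47.4%, the chronological format 283/524 = 54.0% → the chronological format
Format A wins each industry group but the chronological format wins overall — the comparison reverses. Format A's applications skew toward retail, which has a lower base rate.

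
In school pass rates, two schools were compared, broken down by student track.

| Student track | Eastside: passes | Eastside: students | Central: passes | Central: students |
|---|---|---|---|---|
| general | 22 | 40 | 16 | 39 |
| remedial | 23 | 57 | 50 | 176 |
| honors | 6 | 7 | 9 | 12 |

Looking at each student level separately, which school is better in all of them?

Eastside

General: Eastside 22/40 = 55.0%, Central 16/39 = 41.0% → Eastside
Remedial: Eastside 23/57 = 40.4%, Central 50/176 = 28.4% → Eastside
Honors: Eastside 6/7 = 85.7%, Central 9/12 = 75.0% → Eastside
Eastside has the higher rate in all 3 groups.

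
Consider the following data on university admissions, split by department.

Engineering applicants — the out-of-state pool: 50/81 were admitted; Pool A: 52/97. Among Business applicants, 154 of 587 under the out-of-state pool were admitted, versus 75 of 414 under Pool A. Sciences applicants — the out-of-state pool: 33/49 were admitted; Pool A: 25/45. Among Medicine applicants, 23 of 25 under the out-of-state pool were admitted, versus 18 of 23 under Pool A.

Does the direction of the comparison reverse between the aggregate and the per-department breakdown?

No

Engineering: the out-of-state pool 50/81 = 61.7%, Pool A 52/97 = 53.6% → the out-of-state pool
Business: the out-of-state pool 154/587 = 26.2%, Pool A 75/414 = 18.1% → the out-of-state pool
Sciences: the out-of-state pool 33/49 = 67.3%, Pool A 25/45 = 55.6% → the out-of-state pool
Medicine: the out-of-state pool 23/25 = 92.0%, Pool A 18/23 = 78.3% → the out-of-state pool
Overall: the out-of-state pool 260/742 = 35.0%, Pool A 170/579 = 29.4% → the out-of-state pool
The out-of-state pool wins overall and in every department group — no reversal.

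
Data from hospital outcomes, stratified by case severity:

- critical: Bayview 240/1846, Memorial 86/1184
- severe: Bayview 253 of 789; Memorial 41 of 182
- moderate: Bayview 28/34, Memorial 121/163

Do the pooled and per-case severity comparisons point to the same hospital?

Yes

Critical: Bayview 240/1846 = 13.0%, Memorial 86/1184 = 7.3% → Bayview
Severe: Bayview 253/789 = 32.1%, Memorial 41/182 = 22.5% → Bayview
Moderate: Bayview 28/34 = 82.4%, Memorial 121/163 = 74.2% → Bayview
Overall: Bayview 521/2669 = 19.5%, Memorial 248/1529 = 16.2% → Bayview
Bayview wins overall and in every case group — no reversal.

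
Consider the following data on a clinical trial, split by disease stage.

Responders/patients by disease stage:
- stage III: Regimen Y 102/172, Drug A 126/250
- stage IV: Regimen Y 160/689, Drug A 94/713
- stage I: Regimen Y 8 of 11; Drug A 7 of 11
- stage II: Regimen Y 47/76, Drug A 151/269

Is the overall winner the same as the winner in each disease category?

Stage III: Regimen Y 102/172 = 59.3%, Drug A 126/250 = 50.4% → Regimen Y
Stage IV: Regimen Y 160/689 = 23.2%, Drug A 94/713 = 13.2% → Regimen Y
Stage I: Regimen Y 8/11 = 72.7%, Drug A 7/11 = 63.6% → Regimen Y
Stage II: Regimen Y 47/76 = 61.8%, Drug A 151/269 = 56.1% → Regimen Y
Overall: Regimen Y 317/948 = 33.4%, Drug A 378/1243 = 30.4% → Regimen Y
Regimen Y wins overall and in every disease group — no reversal.

Yes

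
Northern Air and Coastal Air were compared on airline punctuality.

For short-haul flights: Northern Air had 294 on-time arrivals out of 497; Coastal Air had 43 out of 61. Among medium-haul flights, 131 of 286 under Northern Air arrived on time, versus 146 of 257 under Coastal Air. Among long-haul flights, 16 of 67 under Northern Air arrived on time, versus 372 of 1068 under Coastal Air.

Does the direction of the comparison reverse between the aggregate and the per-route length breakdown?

Short-haul: Northern Air 294/497 = 59.2%, Coastal Air 43/61 = 70.5% → Coastal Air
Medium-haul: Northern Air 131/286 = 45.8%, Coastal Air 146/257 = 56.8% → Coastal Air
Long-haul: Northern Air 16/67 = 23.9%, Coastal Air 372/1068 = 34.8% → Coastal Air
Overall: Northern Air 441/850 = 51.9%, Coastal Air 561/1386 = 40.5% → Northern Air
Coastal Air wins each route group but Northern Air wins overall — the comparison reverses. Coastal Air's flights skew toward long-haul, which has a lower base rate.

Yes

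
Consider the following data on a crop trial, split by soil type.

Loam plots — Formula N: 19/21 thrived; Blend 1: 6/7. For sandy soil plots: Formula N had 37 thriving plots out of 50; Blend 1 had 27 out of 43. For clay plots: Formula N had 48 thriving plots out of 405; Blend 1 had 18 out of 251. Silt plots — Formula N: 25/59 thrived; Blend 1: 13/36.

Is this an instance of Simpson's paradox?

Loam: Formula N 19/21 = 90.5%, Blend 1 6/7 = 85.7% → Formula N
Sandy soil: Formula N 37/50 = 74.0%, Blend 1 27/43 = 62.8% → Formula N
Clay: Formula N 48/405 = 11.9%, Blend 1 18/251 = 7.2% → Formula N
Silt: Formula N 25/59 = 42.4%, Blend 1 13/36 = 36.1% → Formula N
Overall: Formula N 129/535 = 24.1%, Blend 1 64/337 = 19.0% → Formula N
Formula N wins overall and in every soil group — no reversal.

No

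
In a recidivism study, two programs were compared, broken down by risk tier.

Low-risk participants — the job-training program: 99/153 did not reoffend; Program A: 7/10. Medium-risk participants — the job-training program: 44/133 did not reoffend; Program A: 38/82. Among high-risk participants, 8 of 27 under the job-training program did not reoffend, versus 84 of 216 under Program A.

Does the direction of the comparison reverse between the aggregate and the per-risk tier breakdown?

Low-risk: the job-training program 99/153 = 64.7%, Program A 7/10 = 70.0% → Program A
Medium-risk: the job-training program 44/133 = 33.1%, Program A 38/82 = 46.3% → Program A
High-risk: the job-training program 8/27 = 29.6%, Program A 84/216 = 38.9% → Program A
Overall: the job-training program 151/313 = 48.2%, Program A 129/308 = 41.9% → the job-training program
Program A wins each risk group but the job-training program wins overall — the comparison reverses. Program A's participants skew toward high-risk, which has a lower base rate.

Yes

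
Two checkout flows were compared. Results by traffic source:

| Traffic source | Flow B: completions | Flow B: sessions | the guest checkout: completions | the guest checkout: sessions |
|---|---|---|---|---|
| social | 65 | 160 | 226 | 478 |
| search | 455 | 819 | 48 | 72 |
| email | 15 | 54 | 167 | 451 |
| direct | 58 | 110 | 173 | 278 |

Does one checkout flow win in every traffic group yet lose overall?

Social: Flow B 65/160 = 40.6%, the guest checkout 226/478 = 47.3% → the guest checkout
Search: Flow B 455/819 = 55.6%, the guest checkout 48/72 = 66.7% → the guest checkout
Email: Flow B 15/54 = 27.8%, the guest checkout 167/451 = 37.0% → the guest checkout
Direct: Flow B 58/110 = 52.7%, the guest checkout 173/278 = 62.2% → the guest checkout
Overall: Flow B 593/1143 = 51.9%, the guest checkout 614/1279 = 48.0% → Flow B
The guest checkout wins each traffic group but Flow B wins overall — the comparison reverses. The guest checkout's sessions skew toward email, which has a lower base rate.

Yes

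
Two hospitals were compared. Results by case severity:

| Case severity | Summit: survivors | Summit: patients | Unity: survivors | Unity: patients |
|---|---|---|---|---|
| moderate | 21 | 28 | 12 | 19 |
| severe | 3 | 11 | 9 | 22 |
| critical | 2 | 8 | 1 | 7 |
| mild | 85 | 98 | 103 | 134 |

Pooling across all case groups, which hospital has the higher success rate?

Moderate: Summit 21/28 = 75.0%, Unity 12/19 = 63.2% → Summit
Severe: Summit 3/11 = 27.3%, Unity 9/22 = 40.9% → Unity
Critical: Summit 2/8 = 25.0%, Unity 1/7 = 14.3% → Summit
Mild: Summit 85/98 = 86.7%, Unity 103/134 = 76.9% → Summit
Overall: Summit 111/145 = 76.6%, Unity 125/182 = 68.7% → Summit
(Neither sweeps every case group, but Summit has the higher pooled rate.)

Summit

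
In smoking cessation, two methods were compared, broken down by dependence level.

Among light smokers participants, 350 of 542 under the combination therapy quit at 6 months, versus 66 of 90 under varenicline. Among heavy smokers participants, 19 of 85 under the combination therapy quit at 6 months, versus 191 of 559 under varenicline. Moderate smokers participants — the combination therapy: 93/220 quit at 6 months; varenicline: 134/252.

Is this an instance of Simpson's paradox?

Yes

Light smokers: the combination therapy 350/542 = 64.6%, varenicline 66/90 = 73.3% → varenicline
Heavy smokers: the combination therapy 19/85 = 22.4%, varenicline 191/559 = 34.2% → varenicline
Moderate smokers: the combination therapy 93/220 = 42.3%, varenicline 134/252 = 53.2% → varenicline
Overall: the combination therapy 462/847 = 54.5%, varenicline 391/901 = 43.4% → the combination therapy
Varenicline wins each dependence group but the combination therapy wins overall — the comparison reverses. Varenicline's participants skew toward heavy smokers, which has a lower base rate.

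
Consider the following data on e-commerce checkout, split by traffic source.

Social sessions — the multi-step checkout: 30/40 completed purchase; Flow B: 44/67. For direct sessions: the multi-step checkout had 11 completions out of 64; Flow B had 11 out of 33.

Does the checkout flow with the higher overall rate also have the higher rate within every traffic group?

No

Social: the multi-step checkout 30/40 = 75.0%, Flow B 44/67 = 65.7% → the multi-step checkout
Direct: the multi-step checkout 11/64 = 17.2%, Flow B 11/33 = 33.3% → Flow B
Overall: the multi-step checkout 41/104 = 39.4%, Flow B 55/100 = 55.0% → Flow B
Neither sweeps: the multi-step checkout wins 1 of 2 groups, Flow B wins 1. Flow B wins overall but not every group — no Simpson reversal.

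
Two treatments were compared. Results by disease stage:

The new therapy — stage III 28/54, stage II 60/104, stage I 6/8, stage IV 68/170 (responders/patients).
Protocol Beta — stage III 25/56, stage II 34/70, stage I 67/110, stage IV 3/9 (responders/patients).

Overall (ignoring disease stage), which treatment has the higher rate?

Stage III: the new therapy 28/54 = 51.9%, Protocol Beta 25/56 = 44.6% → the new therapy
Stage II: the new therapy 60/104 = 57.7%, Protocol Beta 34/70 = 48.6% → the new therapy
Stage I: the new therapy 6/8 = 75.0%, Protocol Beta 67/110 = 60.9% → the new therapy
Stage IV: the new therapy 68/170 = 40.0%, Protocol Beta 3/9 = 33.3% → the new therapy
Overall: the new therapy 162/336 = 48.2%, Protocol Beta 129/245 = 52.7% → Protocol Beta
(The new therapy wins every disease group but Protocol Beta wins overall — the new therapy's patients skew toward the low-rate stage IV group.)

Protocol Beta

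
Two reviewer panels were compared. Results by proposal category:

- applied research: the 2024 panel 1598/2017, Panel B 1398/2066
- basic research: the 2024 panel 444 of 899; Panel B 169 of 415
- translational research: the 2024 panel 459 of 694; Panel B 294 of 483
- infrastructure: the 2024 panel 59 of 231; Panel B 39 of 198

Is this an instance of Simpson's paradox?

Applied research: the 2024 panel 1598/2017 = 79.2%, Panel B 1398/2066 = 67.7% → the 2024 panel
Basic research: the 2024 panel 444/899 = 49.4%, Panel B 169/415 = 40.7% → the 2024 panel
Translational research: the 2024 panel 459/694 = 66.1%, Panel B 294/483 = 60.9% → the 2024 panel
Infrastructure: the 2024 panel 59/231 = 25.5%, Panel B 39/198 = 19.7% → the 2024 panel
Overall: the 2024 panel 2560/3841 = 66.6%, Panel B 1900/3162 = 60.1% → the 2024 panel
The 2024 panel wins overall and in every proposal group — no reversal.

No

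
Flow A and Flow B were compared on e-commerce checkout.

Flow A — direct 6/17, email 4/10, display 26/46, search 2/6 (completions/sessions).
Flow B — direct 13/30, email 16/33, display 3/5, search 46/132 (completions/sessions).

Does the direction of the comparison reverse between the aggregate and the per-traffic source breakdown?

Yes

Direct: Flow A 6/17 = 35.3%, Flow B 13/30 = 43.3% → Flow B
Email: Flow A 4/10 = 40.0%, Flow B 16/33 = 48.5% → Flow B
Display: Flow A 26/46 = 56.5%, Flow B 3/5 = 60.0% → Flow B
Search: Flow A 2/6 = 33.3%, Flow B 46/132 = 34.8% → Flow B
Overall: Flow A 38/79 = 48.1%, Flow B 78/200 = 39.0% → Flow A
Flow B wins each traffic group but Flow A wins overall — the comparison reverses. Flow B's sessions skew toward search, which has a lower base rate.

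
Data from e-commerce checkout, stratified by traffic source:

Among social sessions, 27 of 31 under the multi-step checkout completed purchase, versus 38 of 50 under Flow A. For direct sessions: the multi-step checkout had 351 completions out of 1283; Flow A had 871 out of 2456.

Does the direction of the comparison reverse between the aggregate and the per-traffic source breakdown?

Social: the multi-step checkout 27/31 = 87.1%, Flow A 38/50 = 76.0% → the multi-step checkout
Direct: the multi-step checkout 351/1283 = 27.4%, Flow A 871/2456 = 35.5% → Flow A
Overall: the multi-step checkout 378/1314 = 28.8%, Flow A 909/2506 = 36.3% → Flow A
Neither sweeps: the multi-step checkout wins 1 of 2 groups, Flow A wins 1. Flow A wins overall but not every group — no Simpson reversal.

No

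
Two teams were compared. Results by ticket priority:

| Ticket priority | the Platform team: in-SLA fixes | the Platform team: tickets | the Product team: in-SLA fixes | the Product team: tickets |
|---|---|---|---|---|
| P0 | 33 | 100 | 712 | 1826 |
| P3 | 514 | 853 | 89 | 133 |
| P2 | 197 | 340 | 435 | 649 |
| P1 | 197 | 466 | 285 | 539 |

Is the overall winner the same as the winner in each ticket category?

No

P0: the Platform team 33/100 = 33.0%, the Product team 712/1826 = 39.0% → the Product team
P3: the Platform team 514/853 = 60.3%, the Product team 89/133 = 66.9% → the Product team
P2: the Platform team 197/340 = 57.9%, the Product team 435/649 = 67.0% → the Product team
P1: the Platform team 197/466 = 42.3%, the Product team 285/539 = 52.9% → the Product team
Overall: the Platform team 941/1759 = 53.5%, the Product team 1521/3147 = 48.3% → the Platform team
The Product team wins each ticket group but the Platform team wins overall — the comparison reverses. The Product team's tickets skew toward P0, which has a lower base rate.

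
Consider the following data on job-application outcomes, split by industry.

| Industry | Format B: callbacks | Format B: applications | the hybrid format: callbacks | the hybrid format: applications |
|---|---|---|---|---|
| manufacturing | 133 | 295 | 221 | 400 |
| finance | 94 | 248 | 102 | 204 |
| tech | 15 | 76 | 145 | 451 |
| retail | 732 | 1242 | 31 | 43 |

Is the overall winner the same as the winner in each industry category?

Manufacturing: Format B 133/295 = 45.1%, the hybrid format 221/400 = 55.2% → the hybrid format
Finance: Format B 94/248 = 37.9%, the hybrid format 102/204 = 50.0% → the hybrid format
Tech: Format B 15/76 = 19.7%, the hybrid format 145/451 = 32.2% → the hybrid format
Retail: Format B 732/1242 = 58.9%, the hybrid format 31/43 = 72.1% → the hybrid format
Overall: Format B 974/1861 = 52.3%, the hybrid format 499/1098 = 45.4% → Format B
The hybrid format wins each industry group but Format B wins overall — the comparison reverses. The hybrid format's applications skew toward tech, which has a lower base rate.

No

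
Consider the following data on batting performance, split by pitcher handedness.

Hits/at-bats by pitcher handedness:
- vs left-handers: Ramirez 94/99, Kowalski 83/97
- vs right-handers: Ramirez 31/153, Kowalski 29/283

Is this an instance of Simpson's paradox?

Vs left-handers: Ramirez 94/99 = 94.9%, Kowalski 83/97 = 85.6% → Ramirez
Vs right-handers: Ramirez 31/153 = 20.3%, Kowalski 29/283 = 10.2% → Ramirez
Overall: Ramirez 125/252 = 49.6%, Kowalski 112/380 = 29.5% → Ramirez
Ramirez wins overall and in every pitcher group — no reversal.

No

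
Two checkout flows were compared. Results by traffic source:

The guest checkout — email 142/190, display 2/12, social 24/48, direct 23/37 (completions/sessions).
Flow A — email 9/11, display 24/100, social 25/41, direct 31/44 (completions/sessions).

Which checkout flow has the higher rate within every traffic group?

Email: the guest checkout 142/190 = 74.7%, Flow A 9/11 = 81.8% → Flow A
Display: the guest checkout 2/12 = 16.7%, Flow A 24/100 = 24.0% → Flow A
Social: the guest checkout 24/48 = 50.0%, Flow A 25/41 = 61.0% → Flow A
Direct: the guest checkout 23/37 = 62.2%, Flow A 31/44 = 70.5% → Flow A
Flow A has the higher rate in all 4 groups.

Flow A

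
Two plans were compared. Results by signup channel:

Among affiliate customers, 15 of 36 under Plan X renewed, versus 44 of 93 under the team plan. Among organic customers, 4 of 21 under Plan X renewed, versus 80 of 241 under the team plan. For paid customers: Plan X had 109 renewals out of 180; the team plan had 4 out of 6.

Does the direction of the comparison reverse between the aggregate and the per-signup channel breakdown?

Yes

Affiliate: Plan X 15/36 = 41.7%, the team plan 44/93 = 47.3% → the team plan
Organic: Plan X 4/21 = 19.0%, the team plan 80/241 = 33.2% → the team plan
Paid: Plan X 109/180 = 60.6%, the team plan 4/6 = 66.7% → the team plan
Overall: Plan X 128/237 = 54.0%, the team plan 128/340 = 37.6% → Plan X
The team plan wins each signup group but Plan X wins overall — the comparison reverses. The team plan's customers skew toward organic, which has a lower base rate.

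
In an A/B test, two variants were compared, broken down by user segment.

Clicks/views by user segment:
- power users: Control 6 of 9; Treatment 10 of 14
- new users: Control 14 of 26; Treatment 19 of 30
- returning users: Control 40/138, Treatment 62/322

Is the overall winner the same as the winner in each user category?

Power users: Control 6/9 = 66.7%, Treatment 10/14 = 71.4% → Treatment
New users: Control 14/26 = 53.8%, Treatment 19/30 = 63.3% → Treatment
Returning users: Control 40/138 = 29.0%, Treatment 62/322 = 19.3% → Control
Overall: Control 60/173 = 34.7%, Treatment 91/366 = 24.9% → Control
Neither sweeps: Control wins 1 of 3 groups, Treatment wins 2. Control wins overall but not every group — no Simpson reversal.

No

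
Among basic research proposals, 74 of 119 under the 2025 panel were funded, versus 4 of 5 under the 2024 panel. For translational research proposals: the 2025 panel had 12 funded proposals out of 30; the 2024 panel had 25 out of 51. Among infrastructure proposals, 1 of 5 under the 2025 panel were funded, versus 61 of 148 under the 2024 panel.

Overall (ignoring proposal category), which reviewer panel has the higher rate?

the 2025 panel

Basic research: the 2025 panel 74/119 = 62.2%, the 2024 panel 4/5 = 80.0% → the 2024 panel
Translational research: the 2025 panel 12/30 = 40.0%, the 2024 panel 25/51 = 49.0% → the 2024 panel
Infrastructure: the 2025 panel 1/5 = 20.0%, the 2024 panel 61/148 = 41.2% → the 2024 panel
Overall: the 2025 panel 87/154 = 56.5%, the 2024 panel 90/204 = 44.1% → the 2025 panel
(The 2024 panel wins every proposal group but the 2025 panel wins overall — the 2024 panel's proposals skew toward the low-rate infrastructure group.)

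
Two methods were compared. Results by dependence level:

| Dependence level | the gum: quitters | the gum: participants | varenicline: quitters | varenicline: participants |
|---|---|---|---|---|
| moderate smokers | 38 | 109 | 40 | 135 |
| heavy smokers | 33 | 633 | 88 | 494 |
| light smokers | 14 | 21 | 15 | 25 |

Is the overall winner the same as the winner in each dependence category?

No

Moderate smokers: the gum 38/109 = 34.9%, varenicline 40/135 = 29.6% → the gum
Heavy smokers: the gum 33/633 = 5.2%, varenicline 88/494 = 17.8% → varenicline
Light smokers: the gum 14/21 = 66.7%, varenicline 15/25 = 60.0% → the gum
Overall: the gum 85/763 = 11.1%, varenicline 143/654 = 21.9% → varenicline
Neither sweeps: the gum wins 2 of 3 groups, varenicline wins 1. Varenicline wins overall but not every group — no Simpson reversal.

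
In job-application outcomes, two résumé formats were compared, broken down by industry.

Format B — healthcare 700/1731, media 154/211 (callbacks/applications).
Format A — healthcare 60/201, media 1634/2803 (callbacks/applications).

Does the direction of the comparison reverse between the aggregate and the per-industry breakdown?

Healthcare: Format B 700/1731 = 40.4%, Format A 60/201 = 29.9% → Format B
Media: Format B 154/211 = 73.0%, Format A 1634/2803 = 58.3% → Format B
Overall: Format B 854/1942 = 44.0%, Format A 1694/3004 = 56.4% → Format A
Format B wins each industry group but Format A wins overall — the comparison reverses. Format B's applications skew toward healthcare, which has a lower base rate.

Yes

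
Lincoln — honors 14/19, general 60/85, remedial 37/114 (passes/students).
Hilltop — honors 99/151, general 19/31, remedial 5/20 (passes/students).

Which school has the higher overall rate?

Hilltop

Honors: Lincoln 14/19 = 73.7%, Hilltop 99/151 = 65.6% → Lincoln
General: Lincoln 60/85 = 70.6%, Hilltop 19/31 = 61.3% → Lincoln
Remedial: Lincoln 37/114 = 32.5%, Hilltop 5/20 = 25.0% → Lincoln
Overall: Lincoln 111/218 = 50.9%, Hilltop 123/202 = 60.9% → Hilltop
(Lincoln wins every student group but Hilltop wins overall — Lincoln's students skew toward the low-rate remedial group.)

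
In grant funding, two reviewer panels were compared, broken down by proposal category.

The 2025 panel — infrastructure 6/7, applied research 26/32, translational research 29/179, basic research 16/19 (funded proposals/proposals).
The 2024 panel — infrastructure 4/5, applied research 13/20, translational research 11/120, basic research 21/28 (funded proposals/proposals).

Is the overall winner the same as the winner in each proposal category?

Yes

Infrastructure: the 2025 panel 6/7 = 85.7%, the 2024 panel 4/5 = 80.0% → the 2025 panel
Applied research: the 2025 panel 26/32 = 81.2%, the 2024 panel 13/20 = 65.0% → the 2025 panel
Translational research: the 2025 panel 29/179 = 16.2%, the 2024 panel 11/120 = 9.2% → the 2025 panel
Basic research: the 2025 panel 16/19 = 84.2%, the 2024 panel 21/28 = 75.0% → the 2025 panel
Overall: the 2025 panel 77/237 = 32.5%, the 2024 panel 49/173 = 28.3% → the 2025 panel
The 2025 panel wins overall and in every proposal group — no reversal.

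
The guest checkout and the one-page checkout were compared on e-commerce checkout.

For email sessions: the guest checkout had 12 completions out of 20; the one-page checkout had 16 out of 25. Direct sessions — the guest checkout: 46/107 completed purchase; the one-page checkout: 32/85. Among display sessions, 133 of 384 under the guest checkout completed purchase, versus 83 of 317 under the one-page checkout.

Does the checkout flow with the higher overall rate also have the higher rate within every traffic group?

No

Email: the guest checkout 12/20 = 60.0%, the one-page checkout 16/25 = 64.0% → the one-page checkout
Direct: the guest checkout 46/107 = 43.0%, the one-page checkout 32/85 = 37.6% → the guest checkout
Display: the guest checkout 133/384 = 34.6%, the one-page checkout 83/317 = 26.2% → the guest checkout
Overall: the guest checkout 191/511 = 37.4%, the one-page checkout 131/427 = 30.7% → the guest checkout
Neither sweeps: the guest checkout wins 2 of 3 groups, the one-page checkout wins 1. The guest checkout wins overall but not every group — no Simpson reversal.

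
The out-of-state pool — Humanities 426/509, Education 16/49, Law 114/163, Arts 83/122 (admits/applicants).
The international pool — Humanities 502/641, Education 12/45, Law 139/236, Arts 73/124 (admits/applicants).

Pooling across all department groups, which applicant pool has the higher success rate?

the out-of-state pool

Humanities: the out-of-state pool 426/509 = 83.7%, the international pool 502/641 = 78.3% → the out-of-state pool
Education: the out-of-state pool 16/49 = 32.7%, the international pool 12/45 = 26.7% → the out-of-state pool
Law: the out-of-state pool 114/163 = 69.9%, the international pool 139/236 = 58.9% → the out-of-state pool
Arts: the out-of-state pool 83/122 = 68.0%, the international pool 73/124 = 58.9% → the out-of-state pool
Overall: the out-of-state pool 639/843 = 75.8%, the international pool 726/1046 = 69.4% → the out-of-state pool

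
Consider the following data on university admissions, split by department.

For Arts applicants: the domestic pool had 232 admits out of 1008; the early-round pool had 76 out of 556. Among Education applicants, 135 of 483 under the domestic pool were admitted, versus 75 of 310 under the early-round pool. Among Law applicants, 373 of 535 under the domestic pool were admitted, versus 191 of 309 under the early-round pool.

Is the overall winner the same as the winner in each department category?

Arts: the domestic pool 232/1008 = 23.0%, the early-round pool 76/556 = 13.7% → the domestic pool
Education: the domestic pool 135/483 = 28.0%, the early-round pool 75/310 = 24.2% → the domestic pool
Law: the domestic pool 373/535 = 69.7%, the early-round pool 191/309 = 61.8% → the domestic pool
Overall: the domestic pool 740/2026 = 36.5%, the early-round pool 342/1175 = 29.1% → the domestic pool
The domestic pool wins overall and in every department group — no reversal.

Yes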